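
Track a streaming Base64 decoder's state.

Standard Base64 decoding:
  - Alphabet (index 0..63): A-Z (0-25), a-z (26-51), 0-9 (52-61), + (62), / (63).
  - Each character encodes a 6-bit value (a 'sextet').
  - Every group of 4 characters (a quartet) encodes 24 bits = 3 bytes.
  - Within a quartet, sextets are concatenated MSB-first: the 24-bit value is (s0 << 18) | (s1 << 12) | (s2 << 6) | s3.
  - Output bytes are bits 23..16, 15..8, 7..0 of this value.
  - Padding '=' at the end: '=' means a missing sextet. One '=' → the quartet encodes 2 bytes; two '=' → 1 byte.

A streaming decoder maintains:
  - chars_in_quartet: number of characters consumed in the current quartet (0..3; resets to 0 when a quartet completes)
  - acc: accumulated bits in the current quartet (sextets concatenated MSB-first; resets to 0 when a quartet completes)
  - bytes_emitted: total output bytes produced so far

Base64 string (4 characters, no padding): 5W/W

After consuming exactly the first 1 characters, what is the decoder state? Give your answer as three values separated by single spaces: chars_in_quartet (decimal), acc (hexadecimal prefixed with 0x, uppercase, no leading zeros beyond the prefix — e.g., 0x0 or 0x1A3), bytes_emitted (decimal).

Answer: 1 0x39 0

Derivation:
After char 0 ('5'=57): chars_in_quartet=1 acc=0x39 bytes_emitted=0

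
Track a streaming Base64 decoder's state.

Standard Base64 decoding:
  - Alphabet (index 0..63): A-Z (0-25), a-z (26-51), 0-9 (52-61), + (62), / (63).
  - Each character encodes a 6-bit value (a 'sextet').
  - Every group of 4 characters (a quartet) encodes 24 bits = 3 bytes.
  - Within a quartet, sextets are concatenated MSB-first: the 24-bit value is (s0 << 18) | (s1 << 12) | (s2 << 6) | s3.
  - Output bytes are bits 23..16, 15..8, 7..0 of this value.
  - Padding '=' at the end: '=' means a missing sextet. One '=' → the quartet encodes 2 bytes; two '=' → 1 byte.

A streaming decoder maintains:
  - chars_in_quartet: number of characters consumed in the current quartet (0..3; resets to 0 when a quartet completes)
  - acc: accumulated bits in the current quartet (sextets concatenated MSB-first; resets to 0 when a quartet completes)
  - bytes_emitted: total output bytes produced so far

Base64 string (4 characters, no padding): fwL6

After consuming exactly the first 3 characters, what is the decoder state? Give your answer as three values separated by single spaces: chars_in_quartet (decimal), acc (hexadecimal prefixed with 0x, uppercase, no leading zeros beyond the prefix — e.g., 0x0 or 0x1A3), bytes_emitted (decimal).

Answer: 3 0x1FC0B 0

Derivation:
After char 0 ('f'=31): chars_in_quartet=1 acc=0x1F bytes_emitted=0
After char 1 ('w'=48): chars_in_quartet=2 acc=0x7F0 bytes_emitted=0
After char 2 ('L'=11): chars_in_quartet=3 acc=0x1FC0B bytes_emitted=0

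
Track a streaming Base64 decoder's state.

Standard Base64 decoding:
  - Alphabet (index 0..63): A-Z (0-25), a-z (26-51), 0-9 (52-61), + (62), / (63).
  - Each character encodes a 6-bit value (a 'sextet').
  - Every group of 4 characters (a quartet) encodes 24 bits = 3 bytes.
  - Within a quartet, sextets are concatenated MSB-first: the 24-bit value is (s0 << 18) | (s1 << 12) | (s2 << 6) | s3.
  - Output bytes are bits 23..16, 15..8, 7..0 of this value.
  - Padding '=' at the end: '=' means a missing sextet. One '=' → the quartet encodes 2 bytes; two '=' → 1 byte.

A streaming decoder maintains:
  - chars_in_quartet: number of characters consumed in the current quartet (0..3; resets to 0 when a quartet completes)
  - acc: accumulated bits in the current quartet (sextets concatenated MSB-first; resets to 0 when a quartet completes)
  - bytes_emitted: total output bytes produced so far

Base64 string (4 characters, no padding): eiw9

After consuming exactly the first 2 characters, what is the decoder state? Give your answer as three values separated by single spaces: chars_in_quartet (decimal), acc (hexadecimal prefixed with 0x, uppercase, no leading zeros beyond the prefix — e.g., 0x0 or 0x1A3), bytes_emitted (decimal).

After char 0 ('e'=30): chars_in_quartet=1 acc=0x1E bytes_emitted=0
After char 1 ('i'=34): chars_in_quartet=2 acc=0x7A2 bytes_emitted=0

Answer: 2 0x7A2 0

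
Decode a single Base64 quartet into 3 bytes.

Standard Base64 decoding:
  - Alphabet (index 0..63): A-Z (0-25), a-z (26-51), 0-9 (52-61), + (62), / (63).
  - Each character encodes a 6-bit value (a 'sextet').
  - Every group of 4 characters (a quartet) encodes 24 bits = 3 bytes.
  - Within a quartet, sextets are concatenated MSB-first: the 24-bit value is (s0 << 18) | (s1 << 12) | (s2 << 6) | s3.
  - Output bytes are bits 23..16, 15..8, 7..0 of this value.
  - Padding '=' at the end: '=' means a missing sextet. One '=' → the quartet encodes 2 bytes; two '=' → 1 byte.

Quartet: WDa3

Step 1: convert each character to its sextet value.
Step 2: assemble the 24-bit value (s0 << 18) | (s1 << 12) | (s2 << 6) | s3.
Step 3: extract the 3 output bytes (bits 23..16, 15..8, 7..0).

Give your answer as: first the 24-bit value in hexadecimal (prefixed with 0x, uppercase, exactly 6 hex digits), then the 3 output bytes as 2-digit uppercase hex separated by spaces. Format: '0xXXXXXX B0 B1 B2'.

Answer: 0x5836B7 58 36 B7

Derivation:
Sextets: W=22, D=3, a=26, 3=55
24-bit: (22<<18) | (3<<12) | (26<<6) | 55
      = 0x580000 | 0x003000 | 0x000680 | 0x000037
      = 0x5836B7
Bytes: (v>>16)&0xFF=58, (v>>8)&0xFF=36, v&0xFF=B7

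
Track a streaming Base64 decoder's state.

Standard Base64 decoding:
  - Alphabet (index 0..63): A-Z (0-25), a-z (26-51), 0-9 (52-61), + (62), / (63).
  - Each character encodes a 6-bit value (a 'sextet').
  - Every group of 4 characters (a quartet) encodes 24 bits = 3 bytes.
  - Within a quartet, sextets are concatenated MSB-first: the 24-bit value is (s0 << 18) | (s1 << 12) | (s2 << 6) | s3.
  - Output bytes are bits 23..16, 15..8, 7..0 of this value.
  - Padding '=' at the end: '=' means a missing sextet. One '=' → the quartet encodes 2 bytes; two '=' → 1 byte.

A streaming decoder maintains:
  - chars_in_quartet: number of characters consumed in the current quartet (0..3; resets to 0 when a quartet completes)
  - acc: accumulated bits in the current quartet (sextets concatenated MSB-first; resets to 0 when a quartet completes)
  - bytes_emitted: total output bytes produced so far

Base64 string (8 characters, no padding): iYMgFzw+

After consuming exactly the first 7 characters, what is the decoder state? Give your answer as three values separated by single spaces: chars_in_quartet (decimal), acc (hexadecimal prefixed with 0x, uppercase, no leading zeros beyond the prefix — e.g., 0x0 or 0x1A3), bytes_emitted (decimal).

Answer: 3 0x5CF0 3

Derivation:
After char 0 ('i'=34): chars_in_quartet=1 acc=0x22 bytes_emitted=0
After char 1 ('Y'=24): chars_in_quartet=2 acc=0x898 bytes_emitted=0
After char 2 ('M'=12): chars_in_quartet=3 acc=0x2260C bytes_emitted=0
After char 3 ('g'=32): chars_in_quartet=4 acc=0x898320 -> emit 89 83 20, reset; bytes_emitted=3
After char 4 ('F'=5): chars_in_quartet=1 acc=0x5 bytes_emitted=3
After char 5 ('z'=51): chars_in_quartet=2 acc=0x173 bytes_emitted=3
After char 6 ('w'=48): chars_in_quartet=3 acc=0x5CF0 bytes_emitted=3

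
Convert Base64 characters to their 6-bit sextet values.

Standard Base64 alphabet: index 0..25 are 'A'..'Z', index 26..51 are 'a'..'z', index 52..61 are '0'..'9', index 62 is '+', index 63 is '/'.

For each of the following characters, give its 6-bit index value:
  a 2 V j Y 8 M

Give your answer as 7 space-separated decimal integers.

Answer: 26 54 21 35 24 60 12

Derivation:
'a': a..z range, 26 + ord('a') − ord('a') = 26
'2': 0..9 range, 52 + ord('2') − ord('0') = 54
'V': A..Z range, ord('V') − ord('A') = 21
'j': a..z range, 26 + ord('j') − ord('a') = 35
'Y': A..Z range, ord('Y') − ord('A') = 24
'8': 0..9 range, 52 + ord('8') − ord('0') = 60
'M': A..Z range, ord('M') − ord('A') = 12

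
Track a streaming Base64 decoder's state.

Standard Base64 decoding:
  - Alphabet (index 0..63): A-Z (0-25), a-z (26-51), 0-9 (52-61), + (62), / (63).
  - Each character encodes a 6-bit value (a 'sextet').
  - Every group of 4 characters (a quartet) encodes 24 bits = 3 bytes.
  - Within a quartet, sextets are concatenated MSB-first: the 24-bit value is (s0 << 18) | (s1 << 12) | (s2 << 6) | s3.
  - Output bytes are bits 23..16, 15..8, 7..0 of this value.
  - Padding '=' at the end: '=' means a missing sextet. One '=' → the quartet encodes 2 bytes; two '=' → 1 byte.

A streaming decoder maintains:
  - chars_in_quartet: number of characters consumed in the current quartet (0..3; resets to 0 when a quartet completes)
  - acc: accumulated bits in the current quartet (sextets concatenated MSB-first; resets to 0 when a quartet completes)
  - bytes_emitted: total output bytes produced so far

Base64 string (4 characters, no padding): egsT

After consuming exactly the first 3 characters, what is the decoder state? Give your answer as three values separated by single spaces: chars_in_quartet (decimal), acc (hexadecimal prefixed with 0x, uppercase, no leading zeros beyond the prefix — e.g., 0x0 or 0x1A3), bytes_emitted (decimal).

Answer: 3 0x1E82C 0

Derivation:
After char 0 ('e'=30): chars_in_quartet=1 acc=0x1E bytes_emitted=0
After char 1 ('g'=32): chars_in_quartet=2 acc=0x7A0 bytes_emitted=0
After char 2 ('s'=44): chars_in_quartet=3 acc=0x1E82C bytes_emitted=0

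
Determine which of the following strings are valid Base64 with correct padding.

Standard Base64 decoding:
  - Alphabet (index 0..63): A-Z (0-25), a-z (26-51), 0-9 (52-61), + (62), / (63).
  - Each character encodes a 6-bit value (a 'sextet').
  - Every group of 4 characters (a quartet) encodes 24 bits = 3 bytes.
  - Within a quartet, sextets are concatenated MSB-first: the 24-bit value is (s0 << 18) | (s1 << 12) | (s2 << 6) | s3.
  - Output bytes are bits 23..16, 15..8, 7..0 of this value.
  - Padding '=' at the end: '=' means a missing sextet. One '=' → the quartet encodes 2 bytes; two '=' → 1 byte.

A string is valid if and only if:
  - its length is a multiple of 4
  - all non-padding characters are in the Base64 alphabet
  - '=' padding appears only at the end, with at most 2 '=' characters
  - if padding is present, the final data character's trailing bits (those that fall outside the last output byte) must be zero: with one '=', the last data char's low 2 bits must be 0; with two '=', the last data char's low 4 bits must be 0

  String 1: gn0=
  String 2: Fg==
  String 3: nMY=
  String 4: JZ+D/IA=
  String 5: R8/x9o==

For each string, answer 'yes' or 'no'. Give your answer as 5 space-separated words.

Answer: yes yes yes yes no

Derivation:
String 1: 'gn0=' → valid
String 2: 'Fg==' → valid
String 3: 'nMY=' → valid
String 4: 'JZ+D/IA=' → valid
String 5: 'R8/x9o==' → invalid (bad trailing bits)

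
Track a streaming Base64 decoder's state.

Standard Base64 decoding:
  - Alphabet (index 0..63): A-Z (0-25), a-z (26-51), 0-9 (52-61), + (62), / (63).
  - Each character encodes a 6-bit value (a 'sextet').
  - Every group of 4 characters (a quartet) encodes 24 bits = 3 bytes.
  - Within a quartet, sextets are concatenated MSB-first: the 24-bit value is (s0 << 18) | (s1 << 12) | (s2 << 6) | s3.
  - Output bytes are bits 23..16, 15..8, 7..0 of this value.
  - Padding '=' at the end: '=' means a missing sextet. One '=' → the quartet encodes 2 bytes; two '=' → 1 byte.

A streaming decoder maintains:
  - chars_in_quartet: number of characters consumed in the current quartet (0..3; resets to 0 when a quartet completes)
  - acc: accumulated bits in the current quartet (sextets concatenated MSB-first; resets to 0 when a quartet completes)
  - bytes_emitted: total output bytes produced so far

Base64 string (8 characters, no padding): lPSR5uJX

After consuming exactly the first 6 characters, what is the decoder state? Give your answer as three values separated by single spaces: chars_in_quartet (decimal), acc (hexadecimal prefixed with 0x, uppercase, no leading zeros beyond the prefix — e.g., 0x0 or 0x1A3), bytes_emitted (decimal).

Answer: 2 0xE6E 3

Derivation:
After char 0 ('l'=37): chars_in_quartet=1 acc=0x25 bytes_emitted=0
After char 1 ('P'=15): chars_in_quartet=2 acc=0x94F bytes_emitted=0
After char 2 ('S'=18): chars_in_quartet=3 acc=0x253D2 bytes_emitted=0
After char 3 ('R'=17): chars_in_quartet=4 acc=0x94F491 -> emit 94 F4 91, reset; bytes_emitted=3
After char 4 ('5'=57): chars_in_quartet=1 acc=0x39 bytes_emitted=3
After char 5 ('u'=46): chars_in_quartet=2 acc=0xE6E bytes_emitted=3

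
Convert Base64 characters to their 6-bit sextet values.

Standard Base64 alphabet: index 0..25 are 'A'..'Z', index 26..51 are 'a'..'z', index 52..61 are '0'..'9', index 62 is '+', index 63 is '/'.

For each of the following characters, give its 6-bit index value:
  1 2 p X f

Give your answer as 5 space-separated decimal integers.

Answer: 53 54 41 23 31

Derivation:
'1': 0..9 range, 52 + ord('1') − ord('0') = 53
'2': 0..9 range, 52 + ord('2') − ord('0') = 54
'p': a..z range, 26 + ord('p') − ord('a') = 41
'X': A..Z range, ord('X') − ord('A') = 23
'f': a..z range, 26 + ord('f') − ord('a') = 31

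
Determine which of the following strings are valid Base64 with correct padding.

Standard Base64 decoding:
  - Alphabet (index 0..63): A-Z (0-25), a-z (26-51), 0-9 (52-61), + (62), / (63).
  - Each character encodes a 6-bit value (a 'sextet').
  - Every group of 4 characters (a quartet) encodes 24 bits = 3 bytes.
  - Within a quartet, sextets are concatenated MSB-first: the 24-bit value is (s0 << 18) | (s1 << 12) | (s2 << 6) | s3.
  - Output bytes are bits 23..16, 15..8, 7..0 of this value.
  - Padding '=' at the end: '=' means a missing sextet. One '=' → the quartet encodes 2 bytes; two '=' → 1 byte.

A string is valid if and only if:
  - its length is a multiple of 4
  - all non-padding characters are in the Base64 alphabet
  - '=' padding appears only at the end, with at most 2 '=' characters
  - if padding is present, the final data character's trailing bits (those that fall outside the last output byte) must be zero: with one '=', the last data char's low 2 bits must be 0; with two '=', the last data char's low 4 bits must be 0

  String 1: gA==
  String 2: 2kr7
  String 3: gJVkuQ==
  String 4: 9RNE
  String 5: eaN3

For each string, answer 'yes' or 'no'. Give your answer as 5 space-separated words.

String 1: 'gA==' → valid
String 2: '2kr7' → valid
String 3: 'gJVkuQ==' → valid
String 4: '9RNE' → valid
String 5: 'eaN3' → valid

Answer: yes yes yes yes yes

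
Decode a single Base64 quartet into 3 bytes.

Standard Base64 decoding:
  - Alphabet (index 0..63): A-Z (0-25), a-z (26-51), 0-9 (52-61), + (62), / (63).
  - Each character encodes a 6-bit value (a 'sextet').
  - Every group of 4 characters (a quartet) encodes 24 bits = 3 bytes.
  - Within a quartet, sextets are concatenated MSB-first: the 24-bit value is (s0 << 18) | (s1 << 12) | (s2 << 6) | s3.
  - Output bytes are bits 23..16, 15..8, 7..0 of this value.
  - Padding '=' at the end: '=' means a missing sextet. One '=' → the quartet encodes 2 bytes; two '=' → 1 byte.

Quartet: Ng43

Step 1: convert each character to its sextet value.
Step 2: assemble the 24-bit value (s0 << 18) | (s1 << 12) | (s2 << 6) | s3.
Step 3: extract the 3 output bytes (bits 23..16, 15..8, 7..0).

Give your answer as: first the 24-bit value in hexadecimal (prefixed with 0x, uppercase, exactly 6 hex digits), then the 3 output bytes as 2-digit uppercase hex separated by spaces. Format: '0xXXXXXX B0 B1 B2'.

Answer: 0x360E37 36 0E 37

Derivation:
Sextets: N=13, g=32, 4=56, 3=55
24-bit: (13<<18) | (32<<12) | (56<<6) | 55
      = 0x340000 | 0x020000 | 0x000E00 | 0x000037
      = 0x360E37
Bytes: (v>>16)&0xFF=36, (v>>8)&0xFF=0E, v&0xFF=37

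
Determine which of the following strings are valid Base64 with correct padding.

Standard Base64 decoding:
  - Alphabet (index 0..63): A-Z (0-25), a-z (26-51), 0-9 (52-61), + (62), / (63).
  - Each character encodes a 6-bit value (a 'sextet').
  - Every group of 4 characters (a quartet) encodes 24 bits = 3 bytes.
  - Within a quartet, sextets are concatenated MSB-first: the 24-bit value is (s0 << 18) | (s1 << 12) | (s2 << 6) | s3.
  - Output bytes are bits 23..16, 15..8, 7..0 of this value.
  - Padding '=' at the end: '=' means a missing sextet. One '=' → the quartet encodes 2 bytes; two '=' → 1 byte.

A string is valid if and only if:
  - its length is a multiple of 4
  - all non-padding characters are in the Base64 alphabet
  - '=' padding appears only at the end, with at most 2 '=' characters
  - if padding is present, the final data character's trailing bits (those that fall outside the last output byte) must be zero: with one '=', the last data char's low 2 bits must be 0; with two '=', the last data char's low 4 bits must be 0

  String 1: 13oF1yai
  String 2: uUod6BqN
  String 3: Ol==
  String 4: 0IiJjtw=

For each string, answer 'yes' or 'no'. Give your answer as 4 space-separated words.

Answer: yes yes no yes

Derivation:
String 1: '13oF1yai' → valid
String 2: 'uUod6BqN' → valid
String 3: 'Ol==' → invalid (bad trailing bits)
String 4: '0IiJjtw=' → valid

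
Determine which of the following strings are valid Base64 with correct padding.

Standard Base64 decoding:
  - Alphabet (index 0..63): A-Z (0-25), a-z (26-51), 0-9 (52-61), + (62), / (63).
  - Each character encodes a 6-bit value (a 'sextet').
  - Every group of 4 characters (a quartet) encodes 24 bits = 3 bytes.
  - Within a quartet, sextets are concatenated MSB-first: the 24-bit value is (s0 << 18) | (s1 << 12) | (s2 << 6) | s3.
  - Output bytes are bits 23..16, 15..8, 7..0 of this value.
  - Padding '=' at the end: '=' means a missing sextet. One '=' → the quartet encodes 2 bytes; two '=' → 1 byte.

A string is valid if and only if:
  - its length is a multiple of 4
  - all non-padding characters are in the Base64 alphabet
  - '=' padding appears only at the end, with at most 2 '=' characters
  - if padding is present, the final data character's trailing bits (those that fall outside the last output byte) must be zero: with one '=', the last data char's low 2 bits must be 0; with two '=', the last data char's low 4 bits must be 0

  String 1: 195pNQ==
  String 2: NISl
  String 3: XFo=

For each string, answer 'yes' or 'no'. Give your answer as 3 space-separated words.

String 1: '195pNQ==' → valid
String 2: 'NISl' → valid
String 3: 'XFo=' → valid

Answer: yes yes yes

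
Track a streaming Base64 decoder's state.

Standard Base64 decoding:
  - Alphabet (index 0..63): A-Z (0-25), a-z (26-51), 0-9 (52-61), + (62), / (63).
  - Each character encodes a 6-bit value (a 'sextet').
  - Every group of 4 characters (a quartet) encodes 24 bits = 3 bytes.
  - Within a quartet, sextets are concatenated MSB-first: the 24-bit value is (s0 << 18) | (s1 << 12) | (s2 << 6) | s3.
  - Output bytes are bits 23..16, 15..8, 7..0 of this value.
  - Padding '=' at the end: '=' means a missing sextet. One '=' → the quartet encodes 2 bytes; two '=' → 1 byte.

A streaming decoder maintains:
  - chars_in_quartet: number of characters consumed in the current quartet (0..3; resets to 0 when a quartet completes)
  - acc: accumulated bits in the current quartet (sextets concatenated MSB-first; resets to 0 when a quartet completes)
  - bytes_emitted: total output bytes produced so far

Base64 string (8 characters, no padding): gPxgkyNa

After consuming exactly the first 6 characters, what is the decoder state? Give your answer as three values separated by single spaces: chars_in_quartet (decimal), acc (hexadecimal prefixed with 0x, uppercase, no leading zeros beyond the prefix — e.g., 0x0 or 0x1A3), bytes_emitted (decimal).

Answer: 2 0x932 3

Derivation:
After char 0 ('g'=32): chars_in_quartet=1 acc=0x20 bytes_emitted=0
After char 1 ('P'=15): chars_in_quartet=2 acc=0x80F bytes_emitted=0
After char 2 ('x'=49): chars_in_quartet=3 acc=0x203F1 bytes_emitted=0
After char 3 ('g'=32): chars_in_quartet=4 acc=0x80FC60 -> emit 80 FC 60, reset; bytes_emitted=3
After char 4 ('k'=36): chars_in_quartet=1 acc=0x24 bytes_emitted=3
After char 5 ('y'=50): chars_in_quartet=2 acc=0x932 bytes_emitted=3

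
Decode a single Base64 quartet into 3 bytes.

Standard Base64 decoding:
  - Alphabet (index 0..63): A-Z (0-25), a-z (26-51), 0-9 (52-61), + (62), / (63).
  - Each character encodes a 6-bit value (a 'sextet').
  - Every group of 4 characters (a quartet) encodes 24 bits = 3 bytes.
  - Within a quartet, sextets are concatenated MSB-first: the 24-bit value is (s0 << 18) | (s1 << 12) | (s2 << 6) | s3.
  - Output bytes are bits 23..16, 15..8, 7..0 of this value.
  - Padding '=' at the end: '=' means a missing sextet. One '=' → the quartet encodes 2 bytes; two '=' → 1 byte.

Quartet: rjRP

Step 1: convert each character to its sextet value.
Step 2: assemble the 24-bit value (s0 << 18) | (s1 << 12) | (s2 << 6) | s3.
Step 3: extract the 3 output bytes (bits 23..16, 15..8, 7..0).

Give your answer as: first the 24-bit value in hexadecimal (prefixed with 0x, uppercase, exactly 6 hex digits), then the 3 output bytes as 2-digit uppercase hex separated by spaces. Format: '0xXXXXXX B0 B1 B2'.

Sextets: r=43, j=35, R=17, P=15
24-bit: (43<<18) | (35<<12) | (17<<6) | 15
      = 0xAC0000 | 0x023000 | 0x000440 | 0x00000F
      = 0xAE344F
Bytes: (v>>16)&0xFF=AE, (v>>8)&0xFF=34, v&0xFF=4F

Answer: 0xAE344F AE 34 4F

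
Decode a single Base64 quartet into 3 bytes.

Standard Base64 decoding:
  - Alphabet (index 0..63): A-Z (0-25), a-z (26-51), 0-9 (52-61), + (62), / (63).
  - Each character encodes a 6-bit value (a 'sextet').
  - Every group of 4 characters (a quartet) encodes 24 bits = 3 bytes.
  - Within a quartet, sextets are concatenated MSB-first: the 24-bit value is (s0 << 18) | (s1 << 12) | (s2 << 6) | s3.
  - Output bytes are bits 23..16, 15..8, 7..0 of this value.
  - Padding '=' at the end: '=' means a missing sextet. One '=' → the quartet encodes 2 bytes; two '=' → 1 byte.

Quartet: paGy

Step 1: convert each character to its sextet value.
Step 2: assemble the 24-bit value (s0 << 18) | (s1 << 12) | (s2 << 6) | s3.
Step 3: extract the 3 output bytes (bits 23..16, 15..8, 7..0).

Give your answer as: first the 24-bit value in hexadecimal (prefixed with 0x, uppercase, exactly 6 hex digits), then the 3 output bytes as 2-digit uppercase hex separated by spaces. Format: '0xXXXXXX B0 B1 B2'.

Answer: 0xA5A1B2 A5 A1 B2

Derivation:
Sextets: p=41, a=26, G=6, y=50
24-bit: (41<<18) | (26<<12) | (6<<6) | 50
      = 0xA40000 | 0x01A000 | 0x000180 | 0x000032
      = 0xA5A1B2
Bytes: (v>>16)&0xFF=A5, (v>>8)&0xFF=A1, v&0xFF=B2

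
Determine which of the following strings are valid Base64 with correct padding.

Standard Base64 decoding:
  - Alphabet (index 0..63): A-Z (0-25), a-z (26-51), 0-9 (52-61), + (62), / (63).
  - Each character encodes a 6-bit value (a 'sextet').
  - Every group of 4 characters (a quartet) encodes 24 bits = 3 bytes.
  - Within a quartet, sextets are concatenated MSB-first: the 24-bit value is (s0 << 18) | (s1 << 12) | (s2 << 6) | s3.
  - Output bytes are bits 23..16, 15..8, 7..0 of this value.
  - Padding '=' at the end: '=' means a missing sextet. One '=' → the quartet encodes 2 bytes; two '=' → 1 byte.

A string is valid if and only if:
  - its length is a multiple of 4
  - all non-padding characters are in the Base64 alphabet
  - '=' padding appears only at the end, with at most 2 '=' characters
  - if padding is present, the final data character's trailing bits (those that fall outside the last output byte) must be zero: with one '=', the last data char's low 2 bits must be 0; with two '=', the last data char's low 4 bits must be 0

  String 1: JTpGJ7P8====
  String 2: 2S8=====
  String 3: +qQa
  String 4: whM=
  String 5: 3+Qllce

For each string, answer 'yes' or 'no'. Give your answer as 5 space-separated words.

Answer: no no yes yes no

Derivation:
String 1: 'JTpGJ7P8====' → invalid (4 pad chars (max 2))
String 2: '2S8=====' → invalid (5 pad chars (max 2))
String 3: '+qQa' → valid
String 4: 'whM=' → valid
String 5: '3+Qllce' → invalid (len=7 not mult of 4)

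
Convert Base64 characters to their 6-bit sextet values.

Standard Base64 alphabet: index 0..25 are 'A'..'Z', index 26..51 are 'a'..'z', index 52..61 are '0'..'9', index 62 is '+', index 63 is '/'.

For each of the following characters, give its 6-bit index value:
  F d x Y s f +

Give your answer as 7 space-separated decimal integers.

'F': A..Z range, ord('F') − ord('A') = 5
'd': a..z range, 26 + ord('d') − ord('a') = 29
'x': a..z range, 26 + ord('x') − ord('a') = 49
'Y': A..Z range, ord('Y') − ord('A') = 24
's': a..z range, 26 + ord('s') − ord('a') = 44
'f': a..z range, 26 + ord('f') − ord('a') = 31
'+': index 62

Answer: 5 29 49 24 44 31 62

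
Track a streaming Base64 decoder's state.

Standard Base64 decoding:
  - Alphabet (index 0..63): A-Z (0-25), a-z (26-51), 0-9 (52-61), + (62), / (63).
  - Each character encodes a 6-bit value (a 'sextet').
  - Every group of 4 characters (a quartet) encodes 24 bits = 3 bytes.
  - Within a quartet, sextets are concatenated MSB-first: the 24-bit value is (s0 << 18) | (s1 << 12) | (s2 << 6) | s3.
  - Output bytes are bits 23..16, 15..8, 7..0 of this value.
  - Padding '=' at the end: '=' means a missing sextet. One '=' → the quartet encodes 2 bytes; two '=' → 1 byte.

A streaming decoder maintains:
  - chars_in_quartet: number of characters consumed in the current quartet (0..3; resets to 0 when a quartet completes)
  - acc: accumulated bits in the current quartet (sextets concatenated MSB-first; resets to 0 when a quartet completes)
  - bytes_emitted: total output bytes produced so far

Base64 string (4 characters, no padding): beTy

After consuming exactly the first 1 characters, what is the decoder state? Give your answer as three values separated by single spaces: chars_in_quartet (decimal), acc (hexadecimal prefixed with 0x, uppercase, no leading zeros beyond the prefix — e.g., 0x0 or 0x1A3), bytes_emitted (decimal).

After char 0 ('b'=27): chars_in_quartet=1 acc=0x1B bytes_emitted=0

Answer: 1 0x1B 0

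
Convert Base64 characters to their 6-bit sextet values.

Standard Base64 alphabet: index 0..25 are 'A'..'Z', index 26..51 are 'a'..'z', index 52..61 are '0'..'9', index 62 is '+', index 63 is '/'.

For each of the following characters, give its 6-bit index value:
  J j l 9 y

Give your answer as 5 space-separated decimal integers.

'J': A..Z range, ord('J') − ord('A') = 9
'j': a..z range, 26 + ord('j') − ord('a') = 35
'l': a..z range, 26 + ord('l') − ord('a') = 37
'9': 0..9 range, 52 + ord('9') − ord('0') = 61
'y': a..z range, 26 + ord('y') − ord('a') = 50

Answer: 9 35 37 61 50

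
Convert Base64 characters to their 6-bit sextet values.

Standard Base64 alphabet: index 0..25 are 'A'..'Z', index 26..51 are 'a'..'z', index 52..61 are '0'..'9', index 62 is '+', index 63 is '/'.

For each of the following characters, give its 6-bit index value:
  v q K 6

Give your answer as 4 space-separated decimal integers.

Answer: 47 42 10 58

Derivation:
'v': a..z range, 26 + ord('v') − ord('a') = 47
'q': a..z range, 26 + ord('q') − ord('a') = 42
'K': A..Z range, ord('K') − ord('A') = 10
'6': 0..9 range, 52 + ord('6') − ord('0') = 58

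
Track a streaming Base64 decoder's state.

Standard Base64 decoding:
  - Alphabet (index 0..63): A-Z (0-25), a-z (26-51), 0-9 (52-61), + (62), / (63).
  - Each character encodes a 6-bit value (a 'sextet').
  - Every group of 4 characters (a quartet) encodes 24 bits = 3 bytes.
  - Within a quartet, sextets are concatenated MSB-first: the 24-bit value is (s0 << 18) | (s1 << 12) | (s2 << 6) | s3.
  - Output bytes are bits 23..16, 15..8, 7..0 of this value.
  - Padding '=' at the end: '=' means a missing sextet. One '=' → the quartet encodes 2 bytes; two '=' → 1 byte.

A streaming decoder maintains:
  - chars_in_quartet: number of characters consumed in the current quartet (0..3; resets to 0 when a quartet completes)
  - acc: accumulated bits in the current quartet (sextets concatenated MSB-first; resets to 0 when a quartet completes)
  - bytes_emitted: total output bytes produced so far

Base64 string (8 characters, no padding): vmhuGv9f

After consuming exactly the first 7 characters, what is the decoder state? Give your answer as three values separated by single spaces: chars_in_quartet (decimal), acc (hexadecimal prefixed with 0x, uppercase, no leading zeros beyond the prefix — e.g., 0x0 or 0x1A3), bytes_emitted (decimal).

Answer: 3 0x6BFD 3

Derivation:
After char 0 ('v'=47): chars_in_quartet=1 acc=0x2F bytes_emitted=0
After char 1 ('m'=38): chars_in_quartet=2 acc=0xBE6 bytes_emitted=0
After char 2 ('h'=33): chars_in_quartet=3 acc=0x2F9A1 bytes_emitted=0
After char 3 ('u'=46): chars_in_quartet=4 acc=0xBE686E -> emit BE 68 6E, reset; bytes_emitted=3
After char 4 ('G'=6): chars_in_quartet=1 acc=0x6 bytes_emitted=3
After char 5 ('v'=47): chars_in_quartet=2 acc=0x1AF bytes_emitted=3
After char 6 ('9'=61): chars_in_quartet=3 acc=0x6BFD bytes_emitted=3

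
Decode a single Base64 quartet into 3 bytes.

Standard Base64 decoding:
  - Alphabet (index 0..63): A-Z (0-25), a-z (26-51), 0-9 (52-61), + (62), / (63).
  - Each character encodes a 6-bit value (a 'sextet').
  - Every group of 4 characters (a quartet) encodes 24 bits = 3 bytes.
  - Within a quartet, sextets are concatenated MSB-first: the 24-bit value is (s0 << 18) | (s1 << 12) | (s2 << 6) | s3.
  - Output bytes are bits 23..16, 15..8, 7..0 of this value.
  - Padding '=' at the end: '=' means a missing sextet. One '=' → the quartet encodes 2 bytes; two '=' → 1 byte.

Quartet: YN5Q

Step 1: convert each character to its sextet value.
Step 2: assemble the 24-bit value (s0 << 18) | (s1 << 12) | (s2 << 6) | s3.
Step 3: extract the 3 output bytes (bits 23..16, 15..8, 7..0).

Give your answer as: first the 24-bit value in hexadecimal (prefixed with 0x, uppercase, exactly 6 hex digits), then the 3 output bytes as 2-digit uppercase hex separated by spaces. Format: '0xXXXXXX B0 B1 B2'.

Sextets: Y=24, N=13, 5=57, Q=16
24-bit: (24<<18) | (13<<12) | (57<<6) | 16
      = 0x600000 | 0x00D000 | 0x000E40 | 0x000010
      = 0x60DE50
Bytes: (v>>16)&0xFF=60, (v>>8)&0xFF=DE, v&0xFF=50

Answer: 0x60DE50 60 DE 50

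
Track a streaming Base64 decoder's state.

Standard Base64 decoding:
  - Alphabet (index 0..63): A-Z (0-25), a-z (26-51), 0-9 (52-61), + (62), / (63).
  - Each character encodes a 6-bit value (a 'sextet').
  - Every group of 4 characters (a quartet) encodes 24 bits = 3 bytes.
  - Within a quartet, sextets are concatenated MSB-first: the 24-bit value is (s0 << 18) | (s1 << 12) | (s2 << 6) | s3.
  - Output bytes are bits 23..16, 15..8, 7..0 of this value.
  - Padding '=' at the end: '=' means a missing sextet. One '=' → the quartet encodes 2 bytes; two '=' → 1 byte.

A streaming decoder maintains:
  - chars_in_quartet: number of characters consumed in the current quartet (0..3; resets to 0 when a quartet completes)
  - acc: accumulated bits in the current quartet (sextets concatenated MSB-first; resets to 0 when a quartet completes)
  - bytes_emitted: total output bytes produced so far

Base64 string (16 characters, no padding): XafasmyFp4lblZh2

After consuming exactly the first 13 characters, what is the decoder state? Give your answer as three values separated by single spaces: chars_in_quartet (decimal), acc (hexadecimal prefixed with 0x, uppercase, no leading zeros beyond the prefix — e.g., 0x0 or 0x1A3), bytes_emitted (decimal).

After char 0 ('X'=23): chars_in_quartet=1 acc=0x17 bytes_emitted=0
After char 1 ('a'=26): chars_in_quartet=2 acc=0x5DA bytes_emitted=0
After char 2 ('f'=31): chars_in_quartet=3 acc=0x1769F bytes_emitted=0
After char 3 ('a'=26): chars_in_quartet=4 acc=0x5DA7DA -> emit 5D A7 DA, reset; bytes_emitted=3
After char 4 ('s'=44): chars_in_quartet=1 acc=0x2C bytes_emitted=3
After char 5 ('m'=38): chars_in_quartet=2 acc=0xB26 bytes_emitted=3
After char 6 ('y'=50): chars_in_quartet=3 acc=0x2C9B2 bytes_emitted=3
After char 7 ('F'=5): chars_in_quartet=4 acc=0xB26C85 -> emit B2 6C 85, reset; bytes_emitted=6
After char 8 ('p'=41): chars_in_quartet=1 acc=0x29 bytes_emitted=6
After char 9 ('4'=56): chars_in_quartet=2 acc=0xA78 bytes_emitted=6
After char 10 ('l'=37): chars_in_quartet=3 acc=0x29E25 bytes_emitted=6
After char 11 ('b'=27): chars_in_quartet=4 acc=0xA7895B -> emit A7 89 5B, reset; bytes_emitted=9
After char 12 ('l'=37): chars_in_quartet=1 acc=0x25 bytes_emitted=9

Answer: 1 0x25 9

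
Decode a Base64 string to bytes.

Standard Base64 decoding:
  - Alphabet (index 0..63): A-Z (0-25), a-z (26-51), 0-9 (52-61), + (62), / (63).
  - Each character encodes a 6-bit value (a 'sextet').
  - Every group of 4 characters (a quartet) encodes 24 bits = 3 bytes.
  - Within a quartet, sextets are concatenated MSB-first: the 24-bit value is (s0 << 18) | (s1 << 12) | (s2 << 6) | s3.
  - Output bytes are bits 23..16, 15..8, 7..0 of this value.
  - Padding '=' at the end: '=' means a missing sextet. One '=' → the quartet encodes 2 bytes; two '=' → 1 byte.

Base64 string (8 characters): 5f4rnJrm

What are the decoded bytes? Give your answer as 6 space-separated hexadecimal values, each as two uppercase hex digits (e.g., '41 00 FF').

Answer: E5 FE 2B 9C 9A E6

Derivation:
After char 0 ('5'=57): chars_in_quartet=1 acc=0x39 bytes_emitted=0
After char 1 ('f'=31): chars_in_quartet=2 acc=0xE5F bytes_emitted=0
After char 2 ('4'=56): chars_in_quartet=3 acc=0x397F8 bytes_emitted=0
After char 3 ('r'=43): chars_in_quartet=4 acc=0xE5FE2B -> emit E5 FE 2B, reset; bytes_emitted=3
After char 4 ('n'=39): chars_in_quartet=1 acc=0x27 bytes_emitted=3
After char 5 ('J'=9): chars_in_quartet=2 acc=0x9C9 bytes_emitted=3
After char 6 ('r'=43): chars_in_quartet=3 acc=0x2726B bytes_emitted=3
After char 7 ('m'=38): chars_in_quartet=4 acc=0x9C9AE6 -> emit 9C 9A E6, reset; bytes_emitted=6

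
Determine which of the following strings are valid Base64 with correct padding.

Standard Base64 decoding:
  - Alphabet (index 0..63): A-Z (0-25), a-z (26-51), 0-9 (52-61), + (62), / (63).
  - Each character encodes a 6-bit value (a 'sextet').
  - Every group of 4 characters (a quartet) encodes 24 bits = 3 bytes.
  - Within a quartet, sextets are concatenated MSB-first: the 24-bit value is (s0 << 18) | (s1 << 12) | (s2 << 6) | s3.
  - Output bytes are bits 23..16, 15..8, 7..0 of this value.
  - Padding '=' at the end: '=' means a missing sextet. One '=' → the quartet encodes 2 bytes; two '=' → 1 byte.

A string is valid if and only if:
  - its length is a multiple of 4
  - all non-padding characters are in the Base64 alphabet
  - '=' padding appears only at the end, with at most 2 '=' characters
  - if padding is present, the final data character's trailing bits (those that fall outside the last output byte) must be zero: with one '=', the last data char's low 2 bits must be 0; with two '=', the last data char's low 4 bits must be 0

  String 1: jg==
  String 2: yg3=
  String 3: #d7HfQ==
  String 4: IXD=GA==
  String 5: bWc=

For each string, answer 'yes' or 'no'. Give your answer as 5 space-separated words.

Answer: yes no no no yes

Derivation:
String 1: 'jg==' → valid
String 2: 'yg3=' → invalid (bad trailing bits)
String 3: '#d7HfQ==' → invalid (bad char(s): ['#'])
String 4: 'IXD=GA==' → invalid (bad char(s): ['=']; '=' in middle)
String 5: 'bWc=' → valid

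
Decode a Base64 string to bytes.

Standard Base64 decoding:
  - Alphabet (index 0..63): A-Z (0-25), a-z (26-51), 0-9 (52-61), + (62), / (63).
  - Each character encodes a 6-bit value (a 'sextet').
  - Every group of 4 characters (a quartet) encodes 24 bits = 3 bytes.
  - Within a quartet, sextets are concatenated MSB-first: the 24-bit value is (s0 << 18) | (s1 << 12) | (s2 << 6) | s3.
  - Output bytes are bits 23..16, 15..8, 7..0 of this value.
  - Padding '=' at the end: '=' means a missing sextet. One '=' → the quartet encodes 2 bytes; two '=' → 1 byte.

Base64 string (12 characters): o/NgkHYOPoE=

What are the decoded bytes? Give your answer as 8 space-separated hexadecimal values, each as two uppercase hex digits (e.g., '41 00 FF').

Answer: A3 F3 60 90 76 0E 3E 81

Derivation:
After char 0 ('o'=40): chars_in_quartet=1 acc=0x28 bytes_emitted=0
After char 1 ('/'=63): chars_in_quartet=2 acc=0xA3F bytes_emitted=0
After char 2 ('N'=13): chars_in_quartet=3 acc=0x28FCD bytes_emitted=0
After char 3 ('g'=32): chars_in_quartet=4 acc=0xA3F360 -> emit A3 F3 60, reset; bytes_emitted=3
After char 4 ('k'=36): chars_in_quartet=1 acc=0x24 bytes_emitted=3
After char 5 ('H'=7): chars_in_quartet=2 acc=0x907 bytes_emitted=3
After char 6 ('Y'=24): chars_in_quartet=3 acc=0x241D8 bytes_emitted=3
After char 7 ('O'=14): chars_in_quartet=4 acc=0x90760E -> emit 90 76 0E, reset; bytes_emitted=6
After char 8 ('P'=15): chars_in_quartet=1 acc=0xF bytes_emitted=6
After char 9 ('o'=40): chars_in_quartet=2 acc=0x3E8 bytes_emitted=6
After char 10 ('E'=4): chars_in_quartet=3 acc=0xFA04 bytes_emitted=6
Padding '=': partial quartet acc=0xFA04 -> emit 3E 81; bytes_emitted=8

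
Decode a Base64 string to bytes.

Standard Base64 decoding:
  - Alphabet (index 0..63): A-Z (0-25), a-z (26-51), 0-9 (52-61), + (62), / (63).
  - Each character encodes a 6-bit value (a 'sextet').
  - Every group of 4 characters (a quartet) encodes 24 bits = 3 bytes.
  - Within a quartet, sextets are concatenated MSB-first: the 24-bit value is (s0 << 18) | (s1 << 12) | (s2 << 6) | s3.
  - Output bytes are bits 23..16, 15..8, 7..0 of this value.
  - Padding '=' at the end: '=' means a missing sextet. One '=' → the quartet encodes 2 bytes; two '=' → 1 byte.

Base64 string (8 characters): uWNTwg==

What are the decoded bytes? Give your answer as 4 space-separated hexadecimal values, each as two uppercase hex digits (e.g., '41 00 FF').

Answer: B9 63 53 C2

Derivation:
After char 0 ('u'=46): chars_in_quartet=1 acc=0x2E bytes_emitted=0
After char 1 ('W'=22): chars_in_quartet=2 acc=0xB96 bytes_emitted=0
After char 2 ('N'=13): chars_in_quartet=3 acc=0x2E58D bytes_emitted=0
After char 3 ('T'=19): chars_in_quartet=4 acc=0xB96353 -> emit B9 63 53, reset; bytes_emitted=3
After char 4 ('w'=48): chars_in_quartet=1 acc=0x30 bytes_emitted=3
After char 5 ('g'=32): chars_in_quartet=2 acc=0xC20 bytes_emitted=3
Padding '==': partial quartet acc=0xC20 -> emit C2; bytes_emitted=4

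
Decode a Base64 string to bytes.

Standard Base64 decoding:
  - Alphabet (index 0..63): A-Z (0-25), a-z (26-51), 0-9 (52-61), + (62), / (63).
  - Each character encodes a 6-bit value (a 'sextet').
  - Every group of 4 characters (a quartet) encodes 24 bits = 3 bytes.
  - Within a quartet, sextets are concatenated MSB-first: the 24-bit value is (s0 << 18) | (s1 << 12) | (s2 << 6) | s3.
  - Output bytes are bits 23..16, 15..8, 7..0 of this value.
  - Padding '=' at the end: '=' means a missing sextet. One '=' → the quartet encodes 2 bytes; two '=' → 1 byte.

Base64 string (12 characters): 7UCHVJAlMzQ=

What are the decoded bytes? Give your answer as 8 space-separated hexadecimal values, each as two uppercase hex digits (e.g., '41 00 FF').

Answer: ED 40 87 54 90 25 33 34

Derivation:
After char 0 ('7'=59): chars_in_quartet=1 acc=0x3B bytes_emitted=0
After char 1 ('U'=20): chars_in_quartet=2 acc=0xED4 bytes_emitted=0
After char 2 ('C'=2): chars_in_quartet=3 acc=0x3B502 bytes_emitted=0
After char 3 ('H'=7): chars_in_quartet=4 acc=0xED4087 -> emit ED 40 87, reset; bytes_emitted=3
After char 4 ('V'=21): chars_in_quartet=1 acc=0x15 bytes_emitted=3
After char 5 ('J'=9): chars_in_quartet=2 acc=0x549 bytes_emitted=3
After char 6 ('A'=0): chars_in_quartet=3 acc=0x15240 bytes_emitted=3
After char 7 ('l'=37): chars_in_quartet=4 acc=0x549025 -> emit 54 90 25, reset; bytes_emitted=6
After char 8 ('M'=12): chars_in_quartet=1 acc=0xC bytes_emitted=6
After char 9 ('z'=51): chars_in_quartet=2 acc=0x333 bytes_emitted=6
After char 10 ('Q'=16): chars_in_quartet=3 acc=0xCCD0 bytes_emitted=6
Padding '=': partial quartet acc=0xCCD0 -> emit 33 34; bytes_emitted=8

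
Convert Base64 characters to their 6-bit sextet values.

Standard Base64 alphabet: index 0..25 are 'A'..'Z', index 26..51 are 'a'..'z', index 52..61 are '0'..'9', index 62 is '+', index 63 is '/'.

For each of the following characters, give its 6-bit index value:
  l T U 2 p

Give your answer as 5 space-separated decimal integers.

'l': a..z range, 26 + ord('l') − ord('a') = 37
'T': A..Z range, ord('T') − ord('A') = 19
'U': A..Z range, ord('U') − ord('A') = 20
'2': 0..9 range, 52 + ord('2') − ord('0') = 54
'p': a..z range, 26 + ord('p') − ord('a') = 41

Answer: 37 19 20 54 41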